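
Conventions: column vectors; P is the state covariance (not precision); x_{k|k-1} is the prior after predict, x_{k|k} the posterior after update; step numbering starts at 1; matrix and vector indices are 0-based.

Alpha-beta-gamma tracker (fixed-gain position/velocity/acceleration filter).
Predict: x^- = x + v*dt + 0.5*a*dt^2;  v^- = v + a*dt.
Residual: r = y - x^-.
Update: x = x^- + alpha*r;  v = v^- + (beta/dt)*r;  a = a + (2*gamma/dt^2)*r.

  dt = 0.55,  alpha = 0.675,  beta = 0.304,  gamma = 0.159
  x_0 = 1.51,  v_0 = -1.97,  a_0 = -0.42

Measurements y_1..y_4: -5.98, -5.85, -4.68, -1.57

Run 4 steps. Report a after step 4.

step 1: x_pred=0.3630  r=-6.3430  x^+=-3.9185  v^+=-5.7069  a^+=-7.0880
step 2: x_pred=-8.1294  r=2.2794  x^+=-6.5908  v^+=-8.3454  a^+=-4.6918
step 3: x_pred=-11.8904  r=7.2104  x^+=-7.0234  v^+=-6.9405  a^+=2.8881
step 4: x_pred=-10.4038  r=8.8338  x^+=-4.4410  v^+=-0.4694  a^+=12.1746

a_post = 12.1746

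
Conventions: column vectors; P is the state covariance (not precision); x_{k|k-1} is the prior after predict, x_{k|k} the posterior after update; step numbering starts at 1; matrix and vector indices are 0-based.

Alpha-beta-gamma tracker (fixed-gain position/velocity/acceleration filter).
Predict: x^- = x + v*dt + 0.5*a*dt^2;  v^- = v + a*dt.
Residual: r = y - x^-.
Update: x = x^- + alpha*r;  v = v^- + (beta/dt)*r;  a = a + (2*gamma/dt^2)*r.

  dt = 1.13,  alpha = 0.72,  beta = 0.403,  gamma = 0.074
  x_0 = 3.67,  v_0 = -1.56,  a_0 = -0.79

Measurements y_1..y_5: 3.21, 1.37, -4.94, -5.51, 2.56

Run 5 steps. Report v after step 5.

step 1: x_pred=1.4028  r=1.8072  x^+=2.7040  v^+=-1.8082  a^+=-0.5805
step 2: x_pred=0.2901  r=1.0799  x^+=1.0676  v^+=-2.0791  a^+=-0.4554
step 3: x_pred=-1.5724  r=-3.3676  x^+=-3.9971  v^+=-3.7946  a^+=-0.8457
step 4: x_pred=-8.8249  r=3.3149  x^+=-6.4382  v^+=-3.5680  a^+=-0.4615
step 5: x_pred=-10.7647  r=13.3247  x^+=-1.1709  v^+=0.6626  a^+=1.0829

v_post = 0.6626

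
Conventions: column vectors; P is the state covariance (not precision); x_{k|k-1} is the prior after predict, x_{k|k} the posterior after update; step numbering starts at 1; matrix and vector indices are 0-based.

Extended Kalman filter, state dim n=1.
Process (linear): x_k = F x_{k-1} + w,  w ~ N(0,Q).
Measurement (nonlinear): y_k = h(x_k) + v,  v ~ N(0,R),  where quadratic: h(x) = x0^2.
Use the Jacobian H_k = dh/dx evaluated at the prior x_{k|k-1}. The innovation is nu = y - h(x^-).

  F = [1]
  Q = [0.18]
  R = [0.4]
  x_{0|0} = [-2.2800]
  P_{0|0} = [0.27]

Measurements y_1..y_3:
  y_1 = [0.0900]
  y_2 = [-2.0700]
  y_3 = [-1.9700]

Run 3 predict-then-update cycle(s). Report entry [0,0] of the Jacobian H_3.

H_jac[0,0] = -0.2411

step 1: x^-=[-2.2800]  P^-=[0.4500]  H_jac=[-4.5600]  S=[9.7571]  K=[-0.2103]  nu=[-5.1084]  x^+=[-1.2057]  P^+=[0.0184]
step 2: x^-=[-1.2057]  P^-=[0.1984]  H_jac=[-2.4113]  S=[1.5539]  K=[-0.3080]  nu=[-3.5236]  x^+=[-0.1205]  P^+=[0.0511]
step 3: x^-=[-0.1205]  P^-=[0.2311]  H_jac=[-0.2411]  S=[0.4134]  K=[-0.1348]  nu=[-1.9845]  x^+=[0.1469]  P^+=[0.2236]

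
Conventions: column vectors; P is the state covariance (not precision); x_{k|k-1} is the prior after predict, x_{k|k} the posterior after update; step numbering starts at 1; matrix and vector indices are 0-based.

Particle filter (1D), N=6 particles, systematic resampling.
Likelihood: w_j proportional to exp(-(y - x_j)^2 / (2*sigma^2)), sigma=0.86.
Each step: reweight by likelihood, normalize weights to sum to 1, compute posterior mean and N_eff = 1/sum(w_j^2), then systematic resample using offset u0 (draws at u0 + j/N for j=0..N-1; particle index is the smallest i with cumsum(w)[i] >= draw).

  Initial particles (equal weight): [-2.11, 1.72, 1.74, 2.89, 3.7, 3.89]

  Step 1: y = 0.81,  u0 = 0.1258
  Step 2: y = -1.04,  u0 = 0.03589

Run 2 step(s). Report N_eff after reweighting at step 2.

N_eff = 5.0037

step 1: w=[0.0026, 0.4799, 0.4681, 0.0451, 0.0030, 0.0014]  mean=1.7809  Neff=2.2153  idx=[1, 1, 1, 2, 2, 3]
step 2: w=[0.2057, 0.2057, 0.2057, 0.1909, 0.1909, 0.0010]  mean=1.7288  Neff=5.0037  idx=[0, 0, 1, 2, 3, 4]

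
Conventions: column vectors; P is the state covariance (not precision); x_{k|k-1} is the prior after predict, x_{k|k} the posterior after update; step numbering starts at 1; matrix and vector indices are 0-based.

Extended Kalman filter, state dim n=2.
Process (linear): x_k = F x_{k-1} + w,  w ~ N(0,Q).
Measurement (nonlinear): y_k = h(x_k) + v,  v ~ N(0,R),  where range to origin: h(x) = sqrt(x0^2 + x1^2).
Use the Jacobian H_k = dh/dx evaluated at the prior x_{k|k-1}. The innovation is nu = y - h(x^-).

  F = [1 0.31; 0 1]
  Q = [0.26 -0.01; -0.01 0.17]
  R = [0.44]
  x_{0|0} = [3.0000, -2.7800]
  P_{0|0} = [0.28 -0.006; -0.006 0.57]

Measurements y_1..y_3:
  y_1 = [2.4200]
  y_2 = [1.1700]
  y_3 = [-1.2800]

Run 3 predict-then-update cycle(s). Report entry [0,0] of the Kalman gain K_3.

step 1: x^-=[2.1382, -2.7800]  P^-=[0.5911 0.1607; 0.1607 0.7400]  H_jac=[0.6097 -0.7927]  S=[0.9693]  K=[0.2403; -0.5041]  nu=[-1.0872]  x^+=[1.8769, -2.2320]  P^+=[0.5351 0.2781; 0.2781 0.4937]
step 2: x^-=[1.1850, -2.2320]  P^-=[1.0150 0.4212; 0.4212 0.6637]  H_jac=[0.4689 -0.8832]  S=[0.8321]  K=[0.1249; -0.4672]  nu=[-1.3571]  x^+=[1.0155, -1.5980]  P^+=[1.0020 0.4697; 0.4697 0.4821]
step 3: x^-=[0.5201, -1.5980]  P^-=[1.5995 0.6092; 0.6092 0.6521]  H_jac=[0.3095 -0.9509]  S=[0.8243]  K=[-0.1022; -0.5235]  nu=[-2.9605]  x^+=[0.8227, -0.0480]  P^+=[1.5909 0.5651; 0.5651 0.4262]

K[0,0] = -0.1022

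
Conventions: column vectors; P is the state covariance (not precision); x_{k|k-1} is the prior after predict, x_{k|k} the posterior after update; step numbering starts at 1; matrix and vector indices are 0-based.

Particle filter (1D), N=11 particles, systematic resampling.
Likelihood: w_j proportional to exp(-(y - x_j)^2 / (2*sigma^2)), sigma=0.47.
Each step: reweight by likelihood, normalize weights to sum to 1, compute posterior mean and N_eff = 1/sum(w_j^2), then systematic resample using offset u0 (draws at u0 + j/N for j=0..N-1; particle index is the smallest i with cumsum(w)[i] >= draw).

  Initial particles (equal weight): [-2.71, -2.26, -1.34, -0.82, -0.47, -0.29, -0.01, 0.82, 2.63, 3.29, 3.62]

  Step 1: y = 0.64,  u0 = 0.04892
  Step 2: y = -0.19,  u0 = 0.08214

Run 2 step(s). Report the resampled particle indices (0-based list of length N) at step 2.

resampled_idx = [0, 0, 1, 1, 2, 2, 2, 3, 3, 6, 10]

step 1: w=[0.0000, 0.0000, 0.0001, 0.0053, 0.0403, 0.0926, 0.2521, 0.6095, 0.0001, 0.0000, 0.0000]  mean=0.4473  Neff=2.2456  idx=[5, 6, 6, 6, 7, 7, 7, 7, 7, 7, 7]
step 2: w=[0.2191, 0.2083, 0.2083, 0.2083, 0.0223, 0.0223, 0.0223, 0.0223, 0.0223, 0.0223, 0.0223]  mean=0.0580  Neff=5.5042  idx=[0, 0, 1, 1, 2, 2, 2, 3, 3, 6, 10]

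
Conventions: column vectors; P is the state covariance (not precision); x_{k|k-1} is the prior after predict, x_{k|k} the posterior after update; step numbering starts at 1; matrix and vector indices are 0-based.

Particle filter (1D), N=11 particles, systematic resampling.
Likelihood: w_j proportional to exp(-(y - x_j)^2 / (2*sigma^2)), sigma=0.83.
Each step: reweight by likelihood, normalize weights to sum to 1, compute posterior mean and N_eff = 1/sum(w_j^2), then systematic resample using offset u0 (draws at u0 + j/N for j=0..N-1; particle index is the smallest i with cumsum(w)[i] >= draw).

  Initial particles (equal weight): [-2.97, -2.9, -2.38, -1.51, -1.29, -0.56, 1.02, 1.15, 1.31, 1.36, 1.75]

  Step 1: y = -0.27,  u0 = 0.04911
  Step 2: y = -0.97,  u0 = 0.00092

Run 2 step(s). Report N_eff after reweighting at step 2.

N_eff = 7.3355

step 1: w=[0.0019, 0.0025, 0.0147, 0.1222, 0.1753, 0.3510, 0.1115, 0.0863, 0.0609, 0.0542, 0.0193]  mean=-0.2547  Neff=5.1011  idx=[3, 3, 4, 5, 5, 5, 5, 6, 6, 8, 9]
step 2: w=[0.1296, 0.1296, 0.1487, 0.1418, 0.1418, 0.1418, 0.1418, 0.0090, 0.0090, 0.0037, 0.0031]  mean=-0.8734  Neff=7.3355  idx=[0, 0, 1, 2, 2, 3, 3, 4, 5, 5, 6]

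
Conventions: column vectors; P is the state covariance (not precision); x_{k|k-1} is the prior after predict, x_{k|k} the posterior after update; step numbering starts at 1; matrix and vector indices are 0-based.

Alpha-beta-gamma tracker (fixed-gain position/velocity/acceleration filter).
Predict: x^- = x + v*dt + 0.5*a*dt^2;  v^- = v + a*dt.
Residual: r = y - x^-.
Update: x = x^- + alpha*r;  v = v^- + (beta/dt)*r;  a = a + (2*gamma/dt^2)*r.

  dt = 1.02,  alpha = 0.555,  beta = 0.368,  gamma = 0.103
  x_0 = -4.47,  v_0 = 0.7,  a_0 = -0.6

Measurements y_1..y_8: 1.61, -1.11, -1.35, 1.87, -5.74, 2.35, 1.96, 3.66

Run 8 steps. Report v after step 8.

v_post = 2.2088

step 1: x_pred=-4.0681  r=5.6781  x^+=-0.9168  v^+=2.1366  a^+=0.5243
step 2: x_pred=1.5353  r=-2.6453  x^+=0.0671  v^+=1.7170  a^+=0.0005
step 3: x_pred=1.8187  r=-3.1687  x^+=0.0601  v^+=0.5743  a^+=-0.6269
step 4: x_pred=0.3197  r=1.5503  x^+=1.1801  v^+=0.4941  a^+=-0.3199
step 5: x_pred=1.5177  r=-7.2577  x^+=-2.5103  v^+=-2.4507  a^+=-1.7570
step 6: x_pred=-5.9240  r=8.2740  x^+=-1.3319  v^+=-1.2577  a^+=-0.1187
step 7: x_pred=-2.6765  r=4.6365  x^+=-0.1032  v^+=0.2940  a^+=0.7993
step 8: x_pred=0.6125  r=3.0475  x^+=2.3038  v^+=2.2088  a^+=1.4027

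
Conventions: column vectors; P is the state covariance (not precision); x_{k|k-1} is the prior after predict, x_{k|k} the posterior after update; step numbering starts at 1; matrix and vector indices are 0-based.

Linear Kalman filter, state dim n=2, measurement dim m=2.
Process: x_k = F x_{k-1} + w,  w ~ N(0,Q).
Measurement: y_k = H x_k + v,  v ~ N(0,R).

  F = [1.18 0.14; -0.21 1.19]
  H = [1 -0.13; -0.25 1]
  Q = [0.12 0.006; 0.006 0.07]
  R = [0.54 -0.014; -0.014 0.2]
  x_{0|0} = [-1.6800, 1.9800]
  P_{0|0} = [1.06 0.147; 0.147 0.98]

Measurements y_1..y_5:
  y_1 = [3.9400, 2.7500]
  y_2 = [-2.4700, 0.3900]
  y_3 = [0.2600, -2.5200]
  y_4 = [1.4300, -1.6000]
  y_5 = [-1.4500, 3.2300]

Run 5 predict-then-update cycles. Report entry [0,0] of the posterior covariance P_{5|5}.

step 1: x^-=[-1.7052, 2.7090]  P^-=[1.6637 0.1087; 0.1087 1.4311]  S=[2.1996 -0.5037; -0.5037 1.6807]  K=[0.7603 0.0451; 0.1676 0.8855]  nu=[5.9974, -0.3853]  x^+=[2.8370, 3.3732]  P^+=[0.4235 0.1042; 0.1042 0.2008]
step 2: x^-=[3.8199, 3.4183]  P^-=[0.7480 0.0778; 0.0778 0.3210]  S=[1.2732 -0.1624; -0.1624 0.5288]  K=[0.5758 -0.0297; 0.1052 0.6025]  nu=[-5.8455, -2.0734]  x^+=[0.5157, 1.5543]  P^+=[0.3199 0.0660; 0.0660 0.1355]
step 3: x^-=[0.8262, 1.7413]  P^-=[0.5899 0.0400; 0.0400 0.2430]  S=[1.1236 -0.1518; -0.1518 0.4599]  K=[0.5116 -0.0648; 0.0795 0.5329]  nu=[-0.3398, -4.0548]  x^+=[0.9152, -0.4466]  P^+=[0.2838 0.0508; 0.0508 0.1182]
step 4: x^-=[1.0174, -0.7236]  P^-=[0.5343 0.0252; 0.0252 0.2245]  S=[1.0715 -0.1507; -0.1507 0.4452]  K=[0.4844 -0.0794; 0.0685 0.5132]  nu=[0.3185, -0.6220]  x^+=[1.2211, -1.0210]  P^+=[0.2685 0.0445; 0.0445 0.1128]
step 5: x^-=[1.2979, -1.4714]  P^-=[0.5107 0.0194; 0.0194 0.2193]  S=[1.0494 -0.1502; -0.1502 0.4416]  K=[0.4722 -0.0847; 0.0639 0.5075]  nu=[-2.9392, 5.0259]  x^+=[-0.5153, 0.8913]  P^+=[0.2616 0.0419; 0.0419 0.1111]

P_post[0,0] = 0.2616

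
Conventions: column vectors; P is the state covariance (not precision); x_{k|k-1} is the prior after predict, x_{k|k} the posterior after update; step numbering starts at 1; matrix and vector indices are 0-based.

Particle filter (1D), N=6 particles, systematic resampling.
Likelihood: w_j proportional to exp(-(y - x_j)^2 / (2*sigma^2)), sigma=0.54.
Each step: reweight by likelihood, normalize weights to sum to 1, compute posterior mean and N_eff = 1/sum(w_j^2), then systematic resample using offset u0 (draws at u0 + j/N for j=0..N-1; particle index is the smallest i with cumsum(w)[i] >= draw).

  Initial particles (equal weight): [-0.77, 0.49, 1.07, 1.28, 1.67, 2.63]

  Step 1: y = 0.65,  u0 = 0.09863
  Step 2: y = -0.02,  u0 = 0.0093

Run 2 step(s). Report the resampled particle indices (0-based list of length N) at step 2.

resampled_idx = [0, 0, 0, 1, 1, 2]

step 1: w=[0.0131, 0.3983, 0.3075, 0.2107, 0.0699, 0.0005]  mean=0.9019  Neff=3.3043  idx=[1, 1, 2, 2, 3, 4]
step 2: w=[0.3992, 0.3992, 0.0813, 0.0813, 0.0344, 0.0047]  mean=0.6170  Neff=3.0020  idx=[0, 0, 0, 1, 1, 2]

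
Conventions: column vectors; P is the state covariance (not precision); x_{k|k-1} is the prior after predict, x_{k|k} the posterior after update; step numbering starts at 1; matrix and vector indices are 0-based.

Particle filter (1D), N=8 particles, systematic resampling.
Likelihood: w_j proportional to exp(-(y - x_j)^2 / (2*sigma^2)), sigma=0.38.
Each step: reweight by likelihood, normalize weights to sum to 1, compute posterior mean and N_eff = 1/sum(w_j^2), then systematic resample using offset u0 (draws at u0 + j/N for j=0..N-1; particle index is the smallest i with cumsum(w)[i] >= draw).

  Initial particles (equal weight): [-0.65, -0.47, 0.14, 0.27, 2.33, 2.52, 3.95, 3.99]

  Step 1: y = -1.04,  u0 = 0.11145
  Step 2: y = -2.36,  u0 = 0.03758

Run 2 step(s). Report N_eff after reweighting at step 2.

step 1: w=[0.6378, 0.3506, 0.0087, 0.0028, 0.0000, 0.0000, 0.0000, 0.0000]  mean=-0.5774  Neff=1.8873  idx=[0, 0, 0, 0, 0, 1, 1, 1]
step 2: w=[0.1880, 0.1880, 0.1880, 0.1880, 0.1880, 0.0199, 0.0199, 0.0199]  mean=-0.6392  Neff=5.6187  idx=[0, 0, 1, 2, 2, 3, 4, 4]

N_eff = 5.6187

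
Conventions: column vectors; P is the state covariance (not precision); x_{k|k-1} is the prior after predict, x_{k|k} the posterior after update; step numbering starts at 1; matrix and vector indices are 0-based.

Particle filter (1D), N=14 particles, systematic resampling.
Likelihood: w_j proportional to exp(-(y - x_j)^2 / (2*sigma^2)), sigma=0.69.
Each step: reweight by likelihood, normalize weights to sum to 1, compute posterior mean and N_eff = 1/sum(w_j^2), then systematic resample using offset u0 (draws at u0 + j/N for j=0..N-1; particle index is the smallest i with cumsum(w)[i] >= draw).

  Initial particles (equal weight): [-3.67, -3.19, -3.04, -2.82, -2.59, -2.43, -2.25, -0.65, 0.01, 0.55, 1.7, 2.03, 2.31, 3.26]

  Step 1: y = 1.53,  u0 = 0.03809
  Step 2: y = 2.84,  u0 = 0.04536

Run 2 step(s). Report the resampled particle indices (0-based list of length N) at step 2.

step 1: w=[0.0000, 0.0000, 0.0000, 0.0000, 0.0000, 0.0000, 0.0000, 0.0025, 0.0319, 0.1317, 0.3502, 0.2776, 0.1906, 0.0156]  mean=1.7211  Neff=3.9270  idx=[9, 9, 10, 10, 10, 10, 10, 11, 11, 11, 11, 12, 12, 12]
step 2: w=[0.0007, 0.0007, 0.0462, 0.0462, 0.0462, 0.0462, 0.0462, 0.0908, 0.0908, 0.0908, 0.0908, 0.1347, 0.1347, 0.1347]  mean=2.0647  Neff=10.1914  idx=[2, 4, 6, 7, 8, 8, 9, 10, 11, 11, 12, 12, 13, 13]

resampled_idx = [2, 4, 6, 7, 8, 8, 9, 10, 11, 11, 12, 12, 13, 13]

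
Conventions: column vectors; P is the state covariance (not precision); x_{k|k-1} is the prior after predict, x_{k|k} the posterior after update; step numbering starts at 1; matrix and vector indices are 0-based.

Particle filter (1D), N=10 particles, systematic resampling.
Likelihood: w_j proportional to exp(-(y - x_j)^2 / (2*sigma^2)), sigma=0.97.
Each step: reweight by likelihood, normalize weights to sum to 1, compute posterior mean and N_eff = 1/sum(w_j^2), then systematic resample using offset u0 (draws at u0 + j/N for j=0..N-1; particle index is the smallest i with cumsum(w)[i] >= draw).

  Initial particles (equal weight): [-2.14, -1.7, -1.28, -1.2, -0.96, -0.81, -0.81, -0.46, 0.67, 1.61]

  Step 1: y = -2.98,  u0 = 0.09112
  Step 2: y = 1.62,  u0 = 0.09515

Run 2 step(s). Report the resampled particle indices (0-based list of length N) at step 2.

step 1: w=[0.3776, 0.2300, 0.1183, 0.1020, 0.0628, 0.0450, 0.0450, 0.0188, 0.0005, 0.0000]  mean=-1.6144  Neff=4.3814  idx=[0, 0, 0, 1, 1, 1, 2, 3, 5, 7]
step 2: w=[0.0030, 0.0030, 0.0030, 0.0159, 0.0159, 0.0159, 0.0636, 0.0812, 0.2410, 0.5575]  mean=-0.7310  Neff=2.6297  idx=[6, 7, 8, 8, 9, 9, 9, 9, 9, 9]

resampled_idx = [6, 7, 8, 8, 9, 9, 9, 9, 9, 9]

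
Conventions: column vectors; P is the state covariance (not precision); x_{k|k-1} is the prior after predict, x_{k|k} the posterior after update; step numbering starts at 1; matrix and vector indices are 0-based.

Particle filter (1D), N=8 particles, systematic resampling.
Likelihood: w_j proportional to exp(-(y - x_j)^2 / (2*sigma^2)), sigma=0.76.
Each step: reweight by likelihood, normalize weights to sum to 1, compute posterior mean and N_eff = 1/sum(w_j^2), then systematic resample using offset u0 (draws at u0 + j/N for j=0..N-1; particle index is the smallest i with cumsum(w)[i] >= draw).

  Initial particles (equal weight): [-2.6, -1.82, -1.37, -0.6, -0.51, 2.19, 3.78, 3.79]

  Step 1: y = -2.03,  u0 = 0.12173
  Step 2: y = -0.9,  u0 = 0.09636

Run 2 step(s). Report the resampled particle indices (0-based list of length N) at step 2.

resampled_idx = [2, 3, 4, 5, 6, 6, 7, 7]

step 1: w=[0.2787, 0.3553, 0.2532, 0.0629, 0.0500, 0.0000, 0.0000, 0.0000]  mean=-1.7813  Neff=3.6435  idx=[0, 0, 1, 1, 1, 2, 2, 4]
step 2: w=[0.0198, 0.0198, 0.1163, 0.1163, 0.1163, 0.1998, 0.1998, 0.2120]  mean=-1.3933  Neff=6.0199  idx=[2, 3, 4, 5, 6, 6, 7, 7]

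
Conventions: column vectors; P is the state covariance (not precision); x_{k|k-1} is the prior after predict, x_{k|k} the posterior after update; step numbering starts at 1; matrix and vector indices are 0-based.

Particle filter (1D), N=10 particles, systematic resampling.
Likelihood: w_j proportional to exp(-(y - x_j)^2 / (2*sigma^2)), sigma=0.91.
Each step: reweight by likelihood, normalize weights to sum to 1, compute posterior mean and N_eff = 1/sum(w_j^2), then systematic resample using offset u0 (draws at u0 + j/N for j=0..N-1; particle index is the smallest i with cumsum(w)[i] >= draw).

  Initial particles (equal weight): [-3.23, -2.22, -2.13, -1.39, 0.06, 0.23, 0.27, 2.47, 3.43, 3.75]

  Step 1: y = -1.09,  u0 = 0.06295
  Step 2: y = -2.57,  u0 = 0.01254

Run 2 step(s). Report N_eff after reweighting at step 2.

step 1: w=[0.0202, 0.1483, 0.1668, 0.3035, 0.1442, 0.1119, 0.1049, 0.0002, 0.0000, 0.0000]  mean=-1.1084  Neff=5.3566  idx=[1, 1, 2, 3, 3, 3, 4, 4, 5, 6]
step 2: w=[0.2272, 0.2272, 0.2176, 0.1055, 0.1055, 0.1055, 0.0038, 0.0038, 0.0022, 0.0019]  mean=-1.9106  Neff=5.4352  idx=[0, 0, 0, 1, 1, 2, 2, 3, 4, 5]

N_eff = 5.4352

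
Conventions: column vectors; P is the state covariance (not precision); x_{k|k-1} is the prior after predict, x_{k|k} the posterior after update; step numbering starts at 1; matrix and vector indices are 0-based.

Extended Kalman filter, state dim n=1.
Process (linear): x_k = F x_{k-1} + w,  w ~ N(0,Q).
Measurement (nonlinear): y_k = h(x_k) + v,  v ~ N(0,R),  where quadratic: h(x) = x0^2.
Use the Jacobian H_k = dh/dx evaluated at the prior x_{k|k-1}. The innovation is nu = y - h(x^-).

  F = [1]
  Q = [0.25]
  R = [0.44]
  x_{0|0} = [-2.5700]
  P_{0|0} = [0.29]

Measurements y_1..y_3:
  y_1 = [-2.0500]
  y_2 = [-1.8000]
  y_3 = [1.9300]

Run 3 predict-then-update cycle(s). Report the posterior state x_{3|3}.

x_post = [0.1373]

step 1: x^-=[-2.5700]  P^-=[0.5400]  H_jac=[-5.1400]  S=[14.7066]  K=[-0.1887]  nu=[-8.6549]  x^+=[-0.9365]  P^+=[0.0162]
step 2: x^-=[-0.9365]  P^-=[0.2662]  H_jac=[-1.8731]  S=[1.3738]  K=[-0.3629]  nu=[-2.6771]  x^+=[0.0349]  P^+=[0.0852]
step 3: x^-=[0.0349]  P^-=[0.3352]  H_jac=[0.0699]  S=[0.4416]  K=[0.0531]  nu=[1.9288]  x^+=[0.1373]  P^+=[0.3340]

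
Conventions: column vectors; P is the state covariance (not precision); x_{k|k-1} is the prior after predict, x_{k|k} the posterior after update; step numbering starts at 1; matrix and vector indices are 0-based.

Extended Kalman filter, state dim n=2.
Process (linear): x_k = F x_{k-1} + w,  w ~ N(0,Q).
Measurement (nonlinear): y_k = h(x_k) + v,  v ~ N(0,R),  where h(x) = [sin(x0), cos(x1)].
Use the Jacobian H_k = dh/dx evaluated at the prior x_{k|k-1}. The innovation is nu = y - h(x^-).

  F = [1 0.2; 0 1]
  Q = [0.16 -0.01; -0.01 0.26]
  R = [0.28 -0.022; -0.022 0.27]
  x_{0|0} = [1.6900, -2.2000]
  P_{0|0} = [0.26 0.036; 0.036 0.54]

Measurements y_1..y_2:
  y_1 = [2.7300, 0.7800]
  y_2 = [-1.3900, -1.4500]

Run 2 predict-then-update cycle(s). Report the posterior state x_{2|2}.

x_post = [3.3643, -2.3498]

step 1: x^-=[1.2500, -2.2000]  P^-=[0.4560 0.1340; 0.1340 0.8000]  H_jac=[0.3153 0.0000; 0.0000 0.8085]  S=[0.3253 0.0122; 0.0122 0.7929]  K=[0.4371 0.1299; 0.0994 0.8142]  nu=[1.7810, 1.3685]  x^+=[2.2063, -0.9087]  P^+=[0.3791 0.0315; 0.0315 0.2692]
step 2: x^-=[2.0246, -0.9087]  P^-=[0.5624 0.0753; 0.0753 0.5292]  H_jac=[-0.4383 0.0000; 0.0000 0.7887]  S=[0.3881 -0.0480; -0.0480 0.5992]  K=[-0.6293 0.0487; 0.0012 0.6967]  nu=[-2.2888, -2.0648]  x^+=[3.3643, -2.3498]  P^+=[0.4044 0.0342; 0.0342 0.2385]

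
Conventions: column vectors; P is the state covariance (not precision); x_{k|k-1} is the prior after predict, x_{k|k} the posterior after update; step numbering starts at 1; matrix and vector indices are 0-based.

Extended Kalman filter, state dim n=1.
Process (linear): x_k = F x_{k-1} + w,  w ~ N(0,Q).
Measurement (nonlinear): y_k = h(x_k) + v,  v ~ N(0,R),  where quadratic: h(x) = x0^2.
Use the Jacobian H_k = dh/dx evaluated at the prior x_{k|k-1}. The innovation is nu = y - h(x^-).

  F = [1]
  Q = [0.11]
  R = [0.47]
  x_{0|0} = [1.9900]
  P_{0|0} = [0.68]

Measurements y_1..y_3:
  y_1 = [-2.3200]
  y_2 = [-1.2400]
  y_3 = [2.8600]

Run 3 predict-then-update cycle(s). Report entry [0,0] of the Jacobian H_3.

H_jac[0,0] = 0.2969

step 1: x^-=[1.9900]  P^-=[0.7900]  H_jac=[3.9800]  S=[12.9839]  K=[0.2422]  nu=[-6.2801]  x^+=[0.4692]  P^+=[0.0286]
step 2: x^-=[0.4692]  P^-=[0.1386]  H_jac=[0.9384]  S=[0.5920]  K=[0.2197]  nu=[-1.4602]  x^+=[0.1484]  P^+=[0.1100]
step 3: x^-=[0.1484]  P^-=[0.2200]  H_jac=[0.2969]  S=[0.4894]  K=[0.1335]  nu=[2.8380]  x^+=[0.5272]  P^+=[0.2113]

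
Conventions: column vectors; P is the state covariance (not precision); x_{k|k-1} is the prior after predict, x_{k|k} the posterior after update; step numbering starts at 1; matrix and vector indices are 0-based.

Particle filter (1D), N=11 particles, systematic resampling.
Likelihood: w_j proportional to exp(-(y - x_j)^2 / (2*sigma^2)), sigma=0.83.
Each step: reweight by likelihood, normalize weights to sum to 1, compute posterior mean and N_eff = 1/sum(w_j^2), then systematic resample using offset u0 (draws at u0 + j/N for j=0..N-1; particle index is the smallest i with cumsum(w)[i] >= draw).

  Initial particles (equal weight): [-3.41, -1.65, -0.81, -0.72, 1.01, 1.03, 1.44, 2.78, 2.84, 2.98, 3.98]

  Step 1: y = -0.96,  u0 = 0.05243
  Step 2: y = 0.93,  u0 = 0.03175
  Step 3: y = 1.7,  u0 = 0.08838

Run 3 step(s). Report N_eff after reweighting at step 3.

N_eff = 6.1678

step 1: w=[0.0046, 0.2532, 0.3520, 0.3431, 0.0214, 0.0202, 0.0055, 0.0000, 0.0000, 0.0000, 0.0000]  mean=-0.9152  Neff=3.2610  idx=[1, 1, 1, 2, 2, 2, 2, 3, 3, 3, 4]
step 2: w=[0.0042, 0.0042, 0.0042, 0.0591, 0.0591, 0.0591, 0.0591, 0.0738, 0.0738, 0.0738, 0.5296]  mean=0.1631  Neff=3.2175  idx=[3, 4, 6, 7, 8, 10, 10, 10, 10, 10, 10]
step 3: w=[0.0024, 0.0024, 0.0024, 0.0033, 0.0033, 0.1644, 0.1644, 0.1644, 0.1644, 0.1644, 0.1644]  mean=0.9854  Neff=6.1678  idx=[5, 6, 6, 7, 7, 8, 8, 9, 9, 10, 10]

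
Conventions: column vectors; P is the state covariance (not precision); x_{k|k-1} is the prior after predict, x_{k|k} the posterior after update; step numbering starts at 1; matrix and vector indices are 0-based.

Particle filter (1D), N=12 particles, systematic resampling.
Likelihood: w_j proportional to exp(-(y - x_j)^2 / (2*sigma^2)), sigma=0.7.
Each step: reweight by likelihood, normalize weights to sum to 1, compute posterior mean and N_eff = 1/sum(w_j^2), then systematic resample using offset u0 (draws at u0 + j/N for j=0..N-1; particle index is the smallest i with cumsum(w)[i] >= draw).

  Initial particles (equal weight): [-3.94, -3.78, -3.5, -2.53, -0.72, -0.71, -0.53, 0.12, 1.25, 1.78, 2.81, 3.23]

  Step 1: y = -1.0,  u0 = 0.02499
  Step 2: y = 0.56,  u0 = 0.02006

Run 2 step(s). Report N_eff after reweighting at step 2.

N_eff = 7.7841

step 1: w=[0.0000, 0.0001, 0.0006, 0.0304, 0.3060, 0.3042, 0.2645, 0.0922, 0.0019, 0.0001, 0.0000, 0.0000]  mean=-0.6424  Neff=3.7659  idx=[3, 4, 4, 4, 5, 5, 5, 5, 6, 6, 6, 7]
step 2: w=[0.0000, 0.0616, 0.0616, 0.0616, 0.0633, 0.0633, 0.0633, 0.0633, 0.0976, 0.0976, 0.0976, 0.2692]  mean=-0.4357  Neff=7.7841  idx=[1, 2, 4, 5, 6, 7, 8, 9, 10, 11, 11, 11]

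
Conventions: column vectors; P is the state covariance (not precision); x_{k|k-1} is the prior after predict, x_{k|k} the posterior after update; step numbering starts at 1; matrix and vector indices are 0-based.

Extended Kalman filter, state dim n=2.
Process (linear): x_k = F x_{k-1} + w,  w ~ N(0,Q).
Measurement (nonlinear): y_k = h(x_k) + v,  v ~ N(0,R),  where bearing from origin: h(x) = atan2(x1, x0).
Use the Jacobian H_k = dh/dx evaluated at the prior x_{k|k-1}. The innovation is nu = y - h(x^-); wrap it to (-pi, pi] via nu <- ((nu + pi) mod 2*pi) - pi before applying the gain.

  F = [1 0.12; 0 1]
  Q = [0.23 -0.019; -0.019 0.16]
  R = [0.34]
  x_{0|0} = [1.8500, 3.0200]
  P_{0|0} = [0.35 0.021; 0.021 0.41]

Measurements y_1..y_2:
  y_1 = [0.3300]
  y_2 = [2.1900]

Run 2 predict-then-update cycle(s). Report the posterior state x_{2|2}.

x_post = [2.2957, 3.2585]

step 1: x^-=[2.2124, 3.0200]  P^-=[0.5909 0.0512; 0.0512 0.5700]  H_jac=[-0.2155 0.1579]  S=[0.3782]  K=[-0.3154; 0.2088]  nu=[-0.6085]  x^+=[2.4043, 2.8930]  P^+=[0.5533 0.0761; 0.0761 0.5535]
step 2: x^-=[2.7515, 2.8930]  P^-=[0.8096 0.1235; 0.1235 0.7135]  H_jac=[-0.1815 0.1726]  S=[0.3802]  K=[-0.3304; 0.2650]  nu=[1.3795]  x^+=[2.2957, 3.2585]  P^+=[0.7681 0.1568; 0.1568 0.6868]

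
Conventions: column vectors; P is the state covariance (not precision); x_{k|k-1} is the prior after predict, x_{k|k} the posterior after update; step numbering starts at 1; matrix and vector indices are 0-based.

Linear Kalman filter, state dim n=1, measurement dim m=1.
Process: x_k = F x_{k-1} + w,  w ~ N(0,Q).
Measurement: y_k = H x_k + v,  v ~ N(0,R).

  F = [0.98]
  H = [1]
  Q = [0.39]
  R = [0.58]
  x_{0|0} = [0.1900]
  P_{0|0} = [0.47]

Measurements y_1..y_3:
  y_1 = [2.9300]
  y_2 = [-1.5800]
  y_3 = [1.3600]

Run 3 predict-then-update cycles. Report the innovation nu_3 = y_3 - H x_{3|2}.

step 1: x^-=[0.1862]  P^-=[0.8414]  S=[1.4214]  K=[0.5919]  nu=[2.7438]  x^+=[1.8104]  P^+=[0.3433]
step 2: x^-=[1.7742]  P^-=[0.7197]  S=[1.2997]  K=[0.5538]  nu=[-3.3542]  x^+=[-0.0832]  P^+=[0.3212]
step 3: x^-=[-0.0815]  P^-=[0.6985]  S=[1.2785]  K=[0.5463]  nu=[1.4415]  x^+=[0.7060]  P^+=[0.3169]

innov = [1.4415]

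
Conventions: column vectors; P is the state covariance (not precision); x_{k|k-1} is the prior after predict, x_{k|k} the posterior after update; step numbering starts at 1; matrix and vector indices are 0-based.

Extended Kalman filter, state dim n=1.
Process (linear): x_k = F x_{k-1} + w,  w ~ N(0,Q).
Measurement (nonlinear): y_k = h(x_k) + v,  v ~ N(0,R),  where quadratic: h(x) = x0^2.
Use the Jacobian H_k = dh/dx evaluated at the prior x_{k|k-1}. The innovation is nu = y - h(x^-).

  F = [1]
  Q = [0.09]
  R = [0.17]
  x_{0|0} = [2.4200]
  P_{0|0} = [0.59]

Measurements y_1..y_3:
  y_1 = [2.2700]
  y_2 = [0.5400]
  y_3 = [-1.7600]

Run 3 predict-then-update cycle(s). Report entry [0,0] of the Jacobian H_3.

step 1: x^-=[2.4200]  P^-=[0.6800]  H_jac=[4.8400]  S=[16.0994]  K=[0.2044]  nu=[-3.5864]  x^+=[1.6868]  P^+=[0.0072]
step 2: x^-=[1.6868]  P^-=[0.0972]  H_jac=[3.3737]  S=[1.2761]  K=[0.2569]  nu=[-2.3054]  x^+=[1.0945]  P^+=[0.0129]
step 3: x^-=[1.0945]  P^-=[0.1029]  H_jac=[2.1890]  S=[0.6633]  K=[0.3397]  nu=[-2.9580]  x^+=[0.0896]  P^+=[0.0264]

H_jac[0,0] = 2.1890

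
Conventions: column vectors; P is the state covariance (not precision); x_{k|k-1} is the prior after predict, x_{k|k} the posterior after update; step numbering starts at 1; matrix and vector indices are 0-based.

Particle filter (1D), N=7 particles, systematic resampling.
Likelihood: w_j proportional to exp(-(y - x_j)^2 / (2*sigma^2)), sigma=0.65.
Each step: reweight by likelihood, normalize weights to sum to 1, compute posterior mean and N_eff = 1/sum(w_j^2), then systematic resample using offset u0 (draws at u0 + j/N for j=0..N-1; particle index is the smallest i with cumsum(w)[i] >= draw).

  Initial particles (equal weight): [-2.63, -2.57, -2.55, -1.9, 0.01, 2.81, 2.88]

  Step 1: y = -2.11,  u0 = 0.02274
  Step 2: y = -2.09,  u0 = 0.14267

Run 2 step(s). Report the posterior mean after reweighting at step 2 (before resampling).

step 1: w=[0.2232, 0.2392, 0.2444, 0.2917, 0.0015, 0.0000, 0.0000]  mean=-2.3792  Neff=3.9705  idx=[0, 0, 1, 1, 2, 3, 3]
step 2: w=[0.1257, 0.1257, 0.1351, 0.1351, 0.1382, 0.1701, 0.1701]  mean=-2.3544  Neff=6.8933  idx=[1, 2, 3, 4, 5, 6, 6]

post_mean = -2.3544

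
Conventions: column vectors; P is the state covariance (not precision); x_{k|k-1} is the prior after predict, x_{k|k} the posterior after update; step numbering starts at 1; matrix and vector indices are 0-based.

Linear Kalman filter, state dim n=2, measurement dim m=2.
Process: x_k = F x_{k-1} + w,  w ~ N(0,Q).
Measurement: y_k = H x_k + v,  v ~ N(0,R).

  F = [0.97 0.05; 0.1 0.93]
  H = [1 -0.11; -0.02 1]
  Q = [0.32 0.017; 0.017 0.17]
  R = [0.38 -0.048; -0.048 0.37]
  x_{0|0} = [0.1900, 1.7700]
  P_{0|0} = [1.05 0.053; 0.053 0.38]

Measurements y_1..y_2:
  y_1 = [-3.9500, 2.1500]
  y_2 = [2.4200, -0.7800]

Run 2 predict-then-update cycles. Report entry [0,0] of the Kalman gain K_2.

K[0,0] = 0.6125

step 1: x^-=[0.2728, 1.6651]  P^-=[1.3140 0.1846; 0.1846 0.5190]  S=[1.6597 0.0536; 0.0536 0.8822]  K=[0.7752 0.1323; 0.0581 0.5806]  nu=[-4.0396, 0.4904]  x^+=[-2.7939, 1.7153]  P^+=[0.2902 0.0176; 0.0176 0.2124]
step 2: x^-=[-2.6243, 1.3158]  P^-=[0.5952 0.0709; 0.0709 0.3599]  S=[0.9640 -0.0284; -0.0284 0.7273]  K=[0.6125 0.1051; 0.0471 0.4947]  nu=[5.1891, -2.1483]  x^+=[0.3281, 0.4974]  P^+=[0.2292 0.0141; 0.0141 0.1811]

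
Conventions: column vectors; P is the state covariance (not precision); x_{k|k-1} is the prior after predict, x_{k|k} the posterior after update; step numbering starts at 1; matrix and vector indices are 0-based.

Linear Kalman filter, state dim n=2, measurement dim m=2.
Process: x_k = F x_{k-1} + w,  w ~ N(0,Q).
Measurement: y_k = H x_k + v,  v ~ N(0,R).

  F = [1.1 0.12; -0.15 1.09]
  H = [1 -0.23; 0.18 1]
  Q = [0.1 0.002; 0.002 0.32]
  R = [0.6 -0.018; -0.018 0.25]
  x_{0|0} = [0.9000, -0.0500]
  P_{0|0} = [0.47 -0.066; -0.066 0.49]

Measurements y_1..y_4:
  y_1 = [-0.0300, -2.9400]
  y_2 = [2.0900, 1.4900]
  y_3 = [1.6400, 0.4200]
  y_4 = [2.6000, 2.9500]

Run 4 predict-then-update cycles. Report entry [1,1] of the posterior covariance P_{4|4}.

step 1: x^-=[0.9840, -0.1895]  P^-=[0.6583 -0.0894; -0.0894 0.9343]  S=[1.3489 -0.2001; -0.2001 1.1735]  K=[0.5201 0.1135; -0.1124 0.7633]  nu=[-1.0576, -2.9276]  x^+=[0.1017, -2.3054]  P^+=[0.3019 -0.0353; -0.0353 0.1992]
step 2: x^-=[-0.1648, -2.5282]  P^-=[0.4589 -0.0635; -0.0635 0.5750]  S=[1.1185 -0.1285; -0.1285 0.8170]  K=[0.4338 0.0916; -0.0975 0.6745]  nu=[1.6733, 4.0478]  x^+=[0.9320, 0.0388]  P^+=[0.2517 -0.0302; -0.0302 0.1758]
step 3: x^-=[1.0299, -0.0975]  P^-=[0.3991 -0.0522; -0.0522 0.5444]  S=[1.0519 -0.1214; -0.1214 0.7886]  K=[0.4008 0.0866; -0.0920 0.6643]  nu=[0.5877, 0.3321]  x^+=[1.2942, 0.0691]  P^+=[0.2326 -0.0274; -0.0274 0.1727]
step 4: x^-=[1.4319, -0.1188]  P^-=[0.3767 -0.0462; -0.0462 0.5394]  S=[1.0265 -0.1185; -0.1185 0.7849]  K=[0.3873 0.0860; -0.0893 0.6631]  nu=[1.1407, 2.8111]  x^+=[2.1155, 1.6432]  P^+=[0.2249 -0.0259; -0.0259 0.1720]

P_post[1,1] = 0.1720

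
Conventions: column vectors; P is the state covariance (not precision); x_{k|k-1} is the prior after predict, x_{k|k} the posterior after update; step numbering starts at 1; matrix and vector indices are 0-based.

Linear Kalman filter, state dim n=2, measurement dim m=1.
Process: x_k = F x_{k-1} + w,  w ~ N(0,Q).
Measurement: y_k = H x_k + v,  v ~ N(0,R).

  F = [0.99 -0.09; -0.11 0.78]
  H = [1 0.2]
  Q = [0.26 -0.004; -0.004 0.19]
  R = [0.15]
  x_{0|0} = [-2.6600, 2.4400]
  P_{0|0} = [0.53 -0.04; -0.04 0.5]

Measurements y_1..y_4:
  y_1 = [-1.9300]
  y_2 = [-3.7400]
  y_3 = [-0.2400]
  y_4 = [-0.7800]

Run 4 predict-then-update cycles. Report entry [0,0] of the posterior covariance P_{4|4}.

step 1: x^-=[-2.8530, 2.1958]  P^-=[0.7906 -0.1281; -0.1281 0.5075]  S=[0.9097]  K=[0.8410; -0.0292]  nu=[0.4838]  x^+=[-2.4461, 2.1816]  P^+=[0.1473 -0.1057; -0.1057 0.5067]
step 2: x^-=[-2.6180, 1.9708]  P^-=[0.4273 -0.1383; -0.1383 0.5182]  S=[0.5427]  K=[0.7364; -0.0639]  nu=[-1.5162]  x^+=[-3.7345, 2.0676]  P^+=[0.1330 -0.1128; -0.1128 0.5160]
step 3: x^-=[-3.8832, 2.0235]  P^-=[0.4146 -0.1429; -0.1429 0.5249]  S=[0.5285]  K=[0.7305; -0.0718]  nu=[3.2385]  x^+=[-1.5174, 1.7911]  P^+=[0.1326 -0.1152; -0.1152 0.5222]
step 4: x^-=[-1.6634, 1.5639]  P^-=[0.4147 -0.1452; -0.1452 0.5291]  S=[0.5278]  K=[0.7307; -0.0746]  nu=[0.5706]  x^+=[-1.2464, 1.5214]  P^+=[0.1329 -0.1164; -0.1164 0.5261]

P_post[0,0] = 0.1329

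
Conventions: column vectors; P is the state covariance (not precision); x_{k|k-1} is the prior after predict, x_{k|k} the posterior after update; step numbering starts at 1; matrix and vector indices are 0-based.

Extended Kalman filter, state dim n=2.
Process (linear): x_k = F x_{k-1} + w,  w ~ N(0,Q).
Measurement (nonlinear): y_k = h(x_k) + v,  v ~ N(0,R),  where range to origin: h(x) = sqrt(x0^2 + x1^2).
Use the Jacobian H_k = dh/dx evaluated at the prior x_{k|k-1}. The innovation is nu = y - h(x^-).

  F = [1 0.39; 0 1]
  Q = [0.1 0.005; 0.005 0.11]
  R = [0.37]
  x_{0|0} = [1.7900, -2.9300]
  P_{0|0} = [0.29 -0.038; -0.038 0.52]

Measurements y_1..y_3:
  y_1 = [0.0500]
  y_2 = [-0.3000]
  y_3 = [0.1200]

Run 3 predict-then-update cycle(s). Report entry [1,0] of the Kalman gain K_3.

step 1: x^-=[0.6473, -2.9300]  P^-=[0.4395 0.1698; 0.1698 0.6300]  H_jac=[0.2157 -0.9765]  S=[0.9196]  K=[-0.0772; -0.6291]  nu=[-2.9506]  x^+=[0.8751, -1.0737]  P^+=[0.4340 0.1251; 0.1251 0.2660]
step 2: x^-=[0.4564, -1.0737]  P^-=[0.6720 0.2339; 0.2339 0.3760]  H_jac=[0.3912 -0.9203]  S=[0.6229]  K=[0.0765; -0.4087]  nu=[-1.4667]  x^+=[0.3442, -0.4743]  P^+=[0.6684 0.2534; 0.2534 0.2720]
step 3: x^-=[0.1592, -0.4743]  P^-=[1.0074 0.3644; 0.3644 0.3820]  H_jac=[0.3182 -0.9480]  S=[0.5954]  K=[-0.0418; -0.4134]  nu=[-0.3803]  x^+=[0.1751, -0.3171]  P^+=[1.0063 0.3541; 0.3541 0.2802]

K[1,0] = -0.4134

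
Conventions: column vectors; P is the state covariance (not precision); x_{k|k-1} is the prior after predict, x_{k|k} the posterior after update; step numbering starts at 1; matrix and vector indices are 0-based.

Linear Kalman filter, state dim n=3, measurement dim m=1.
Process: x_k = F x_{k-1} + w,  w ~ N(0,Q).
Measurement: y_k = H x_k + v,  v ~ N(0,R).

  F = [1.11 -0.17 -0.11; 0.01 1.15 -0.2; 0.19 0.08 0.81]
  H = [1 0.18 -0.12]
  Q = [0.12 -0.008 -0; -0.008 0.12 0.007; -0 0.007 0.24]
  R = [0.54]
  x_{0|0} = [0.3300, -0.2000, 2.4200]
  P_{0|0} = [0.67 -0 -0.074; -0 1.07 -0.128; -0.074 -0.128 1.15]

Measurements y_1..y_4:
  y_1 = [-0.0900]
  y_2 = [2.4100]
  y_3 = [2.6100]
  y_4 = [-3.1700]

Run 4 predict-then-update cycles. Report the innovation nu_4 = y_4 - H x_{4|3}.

innov = [-5.6579]

step 1: x^-=[0.1341, -0.7107, 2.0069]  P^-=[1.0036 -0.1561 -0.0219; -0.1561 1.6403 -0.1946; -0.0219 -0.1946 0.9862]  S=[1.5685]  K=[0.6236; 0.1036; -0.1118]  nu=[0.1447]  x^+=[0.2243, -0.6957, 1.9907]  P^+=[0.3936 -0.2574 0.0874; -0.2574 1.6235 -0.1764; 0.0874 -0.1764 0.9666]
step 2: x^-=[0.1483, -1.1960, 1.5995]  P^-=[0.7328 -0.6311 0.0628; -0.6311 2.3806 -0.2200; 0.0628 -0.2200 0.8950]  S=[1.1300]  K=[0.5413; -0.1559; -0.0745]  nu=[2.6689]  x^+=[1.5929, -1.6121, 1.4007]  P^+=[0.4017 -0.5358 0.1084; -0.5358 2.3532 -0.2332; 0.1084 -0.2332 0.8887]
step 3: x^-=[1.8881, -2.1182, 1.3082]  P^-=[0.8607 -1.1296 0.0726; -1.1296 3.3621 -0.2539; 0.0726 -0.2539 0.8395]  S=[1.1086]  K=[0.5851; -0.4456; -0.0666]  nu=[1.2602]  x^+=[2.6254, -2.6797, 1.2243]  P^+=[0.4812 -0.8406 0.1158; -0.8406 3.1420 -0.2868; 0.1158 -0.2868 0.8346]
step 4: x^-=[3.2351, -3.3002, 1.2761]  P^-=[1.0920 -1.6695 0.0806; -1.6695 4.4209 -0.2886; 0.0806 -0.2886 0.7980]  S=[1.1788]  K=[0.6632; -0.7118; -0.0569]  nu=[-5.6579]  x^+=[-0.5173, 0.7270, 1.5981]  P^+=[0.5735 -1.1130 0.1251; -1.1130 3.8237 -0.3363; 0.1251 -0.3363 0.7942]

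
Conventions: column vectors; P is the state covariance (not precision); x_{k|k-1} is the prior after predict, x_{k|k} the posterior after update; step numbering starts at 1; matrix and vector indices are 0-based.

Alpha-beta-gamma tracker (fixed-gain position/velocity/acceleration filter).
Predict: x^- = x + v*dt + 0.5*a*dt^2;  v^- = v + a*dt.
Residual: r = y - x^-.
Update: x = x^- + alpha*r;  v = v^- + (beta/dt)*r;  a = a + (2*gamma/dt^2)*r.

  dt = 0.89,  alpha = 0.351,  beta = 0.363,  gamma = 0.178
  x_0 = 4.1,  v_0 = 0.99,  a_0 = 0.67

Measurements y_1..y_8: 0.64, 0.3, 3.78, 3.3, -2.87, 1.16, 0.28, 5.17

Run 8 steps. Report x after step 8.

x_post = 4.3025

step 1: x_pred=5.2465  r=-4.6065  x^+=3.6296  v^+=-0.2925  a^+=-1.4003
step 2: x_pred=2.8147  r=-2.5147  x^+=1.9320  v^+=-2.5644  a^+=-2.5305
step 3: x_pred=-1.3525  r=5.1325  x^+=0.4490  v^+=-2.7232  a^+=-0.2237
step 4: x_pred=-2.0633  r=5.3633  x^+=-0.1808  v^+=-0.7348  a^+=2.1867
step 5: x_pred=0.0313  r=-2.9013  x^+=-0.9871  v^+=0.0280  a^+=0.8828
step 6: x_pred=-0.6125  r=1.7725  x^+=0.0096  v^+=1.5366  a^+=1.6794
step 7: x_pred=2.0424  r=-1.7624  x^+=1.4238  v^+=2.3125  a^+=0.8873
step 8: x_pred=3.8333  r=1.3367  x^+=4.3025  v^+=3.6474  a^+=1.4881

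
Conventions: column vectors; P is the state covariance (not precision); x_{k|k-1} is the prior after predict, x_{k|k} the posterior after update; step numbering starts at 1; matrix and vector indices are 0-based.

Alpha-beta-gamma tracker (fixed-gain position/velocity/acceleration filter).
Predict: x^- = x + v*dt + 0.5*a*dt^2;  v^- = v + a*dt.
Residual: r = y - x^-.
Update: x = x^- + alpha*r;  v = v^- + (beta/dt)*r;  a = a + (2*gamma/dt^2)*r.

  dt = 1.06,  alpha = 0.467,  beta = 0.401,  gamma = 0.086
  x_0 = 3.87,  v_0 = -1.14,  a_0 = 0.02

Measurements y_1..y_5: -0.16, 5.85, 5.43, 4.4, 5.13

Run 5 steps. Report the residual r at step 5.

resid = -3.2050

step 1: x_pred=2.6728  r=-2.8328  x^+=1.3499  v^+=-2.1905  a^+=-0.4136
step 2: x_pred=-1.2044  r=7.0544  x^+=2.0900  v^+=0.0398  a^+=0.6662
step 3: x_pred=2.5064  r=2.9236  x^+=3.8717  v^+=1.8519  a^+=1.1138
step 4: x_pred=6.4605  r=-2.0605  x^+=5.4983  v^+=2.2530  a^+=0.7983
step 5: x_pred=8.3350  r=-3.2050  x^+=6.8383  v^+=1.8868  a^+=0.3077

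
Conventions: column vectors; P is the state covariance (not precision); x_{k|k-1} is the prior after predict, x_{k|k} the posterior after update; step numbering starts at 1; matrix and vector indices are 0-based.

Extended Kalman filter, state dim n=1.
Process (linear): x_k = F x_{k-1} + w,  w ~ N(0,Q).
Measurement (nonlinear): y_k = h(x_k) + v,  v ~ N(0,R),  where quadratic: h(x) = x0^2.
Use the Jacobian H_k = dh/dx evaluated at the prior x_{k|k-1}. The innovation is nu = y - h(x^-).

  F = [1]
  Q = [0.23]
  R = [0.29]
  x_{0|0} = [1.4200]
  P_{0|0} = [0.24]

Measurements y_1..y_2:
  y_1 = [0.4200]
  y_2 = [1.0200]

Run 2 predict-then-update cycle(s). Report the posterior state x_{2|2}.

step 1: x^-=[1.4200]  P^-=[0.4700]  H_jac=[2.8400]  S=[4.0808]  K=[0.3271]  nu=[-1.5964]  x^+=[0.8978]  P^+=[0.0334]
step 2: x^-=[0.8978]  P^-=[0.2634]  H_jac=[1.7957]  S=[1.1393]  K=[0.4151]  nu=[0.2139]  x^+=[0.9866]  P^+=[0.0670]

x_post = [0.9866]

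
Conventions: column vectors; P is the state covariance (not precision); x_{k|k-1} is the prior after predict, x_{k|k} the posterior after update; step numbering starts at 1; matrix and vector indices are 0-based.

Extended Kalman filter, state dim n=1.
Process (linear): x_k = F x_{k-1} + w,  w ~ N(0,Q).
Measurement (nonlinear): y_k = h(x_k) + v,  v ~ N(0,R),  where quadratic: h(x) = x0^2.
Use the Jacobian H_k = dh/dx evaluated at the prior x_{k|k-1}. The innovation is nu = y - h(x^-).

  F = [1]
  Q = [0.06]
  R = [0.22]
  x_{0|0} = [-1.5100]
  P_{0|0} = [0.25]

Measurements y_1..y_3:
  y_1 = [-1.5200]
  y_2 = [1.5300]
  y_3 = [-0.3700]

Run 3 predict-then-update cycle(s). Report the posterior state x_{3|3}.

x_post = [-0.3457]

step 1: x^-=[-1.5100]  P^-=[0.3100]  H_jac=[-3.0200]  S=[3.0473]  K=[-0.3072]  nu=[-3.8001]  x^+=[-0.3425]  P^+=[0.0224]
step 2: x^-=[-0.3425]  P^-=[0.0824]  H_jac=[-0.6851]  S=[0.2587]  K=[-0.2182]  nu=[1.4127]  x^+=[-0.6508]  P^+=[0.0701]
step 3: x^-=[-0.6508]  P^-=[0.1301]  H_jac=[-1.3015]  S=[0.4403]  K=[-0.3845]  nu=[-0.7935]  x^+=[-0.3457]  P^+=[0.0650]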